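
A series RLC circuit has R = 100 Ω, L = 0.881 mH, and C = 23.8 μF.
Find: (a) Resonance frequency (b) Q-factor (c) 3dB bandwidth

Step 1 — Resonance condition Im(Z)=0 gives ω₀ = 1/√(LC).
Step 2 — ω₀ = 1/√(0.000881·2.38e-05) = 6906 rad/s.
Step 3 — f₀ = ω₀/(2π) = 1099 Hz.
Step 4 — Series Q: Q = ω₀L/R = 6906·0.000881/100 = 0.06084.
Step 5 — 3dB bandwidth: Δω = ω₀/Q = 1.135e+05 rad/s; BW = Δω/(2π) = 1.807e+04 Hz.

(a) f₀ = 1099 Hz  (b) Q = 0.06084  (c) BW = 1.807e+04 Hz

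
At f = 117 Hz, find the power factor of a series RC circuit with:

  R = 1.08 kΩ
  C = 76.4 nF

Step 1 — Angular frequency: ω = 2π·f = 2π·117 = 735.1 rad/s.
Step 2 — Component impedances:
  R: Z = R = 1080 Ω
  C: Z = 1/(jωC) = -j/(ω·C) = 0 - j1.78e+04 Ω
Step 3 — Series combination: Z_total = R + C = 1080 - j1.78e+04 Ω = 1.784e+04∠-86.5° Ω.
Step 4 — Power factor: PF = cos(φ) = Re(Z)/|Z| = 1080/17837.7 = 0.06055.
Step 5 — Type: Im(Z) = -1.78e+04 ⇒ leading (phase φ = -86.5°).

PF = 0.06055 (leading, φ = -86.5°)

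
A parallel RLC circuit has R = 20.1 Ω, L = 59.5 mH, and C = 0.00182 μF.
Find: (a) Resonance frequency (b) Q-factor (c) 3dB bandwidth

Step 1 — Resonance: ω₀ = 1/√(LC) = 1/√(0.0595·1.82e-09) = 9.61e+04 rad/s.
Step 2 — f₀ = ω₀/(2π) = 1.529e+04 Hz.
Step 3 — Parallel Q: Q = R/(ω₀L) = 20.1/(9.61e+04·0.0595) = 0.003515.
Step 4 — Bandwidth: Δω = ω₀/Q = 2.734e+07 rad/s; BW = Δω/(2π) = 4.351e+06 Hz.

(a) f₀ = 1.529e+04 Hz  (b) Q = 0.003515  (c) BW = 4.351e+06 Hz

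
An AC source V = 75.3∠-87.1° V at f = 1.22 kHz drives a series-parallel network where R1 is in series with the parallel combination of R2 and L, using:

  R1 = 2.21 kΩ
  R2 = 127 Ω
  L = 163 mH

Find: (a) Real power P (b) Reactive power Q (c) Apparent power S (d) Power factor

Step 1 — Angular frequency: ω = 2π·f = 2π·1220 = 7665 rad/s.
Step 2 — Component impedances:
  R1: Z = R = 2210 Ω
  R2: Z = R = 127 Ω
  L: Z = jωL = j·7665·0.163 = 0 + j1249 Ω
Step 3 — Parallel branch: R2 || L = 1/(1/R2 + 1/L) = 125.7 + j12.78 Ω.
Step 4 — Series with R1: Z_total = R1 + (R2 || L) = 2336 + j12.78 Ω = 2336∠0.3° Ω.
Step 5 — Source phasor: V = 75.3∠-87.1° V = 3.81 - j75.2 V.
Step 6 — Current: I = V / Z = 0.001455 - j0.03221 A = 0.03224∠-87.4° A.
Step 7 — Complex power: S = V·I* = 2.428 + j0.01328 VA.
Step 8 — Real power: P = Re(S) = 2.428 W.
Step 9 — Reactive power: Q = Im(S) = 0.01328 VAR.
Step 10 — Apparent power: |S| = 2.428 VA.
Step 11 — Power factor: PF = P/|S| = 1 (lagging).

(a) P = 2.428 W  (b) Q = 0.01328 VAR  (c) S = 2.428 VA  (d) PF = 1 (lagging)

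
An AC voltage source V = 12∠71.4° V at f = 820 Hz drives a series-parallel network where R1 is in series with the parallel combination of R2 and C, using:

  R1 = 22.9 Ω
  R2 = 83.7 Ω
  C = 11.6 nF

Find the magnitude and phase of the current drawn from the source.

Step 1 — Angular frequency: ω = 2π·f = 2π·820 = 5152 rad/s.
Step 2 — Component impedances:
  R1: Z = R = 22.9 Ω
  R2: Z = R = 83.7 Ω
  C: Z = 1/(jωC) = -j/(ω·C) = 0 - j1.673e+04 Ω
Step 3 — Parallel branch: R2 || C = 1/(1/R2 + 1/C) = 83.7 - j0.4187 Ω.
Step 4 — Series with R1: Z_total = R1 + (R2 || C) = 106.6 - j0.4187 Ω = 106.6∠-0.2° Ω.
Step 5 — Source phasor: V = 12∠71.4° V = 3.828 + j11.37 V.
Step 6 — Ohm's law: I = V / Z_total = (3.828 + j11.37) / (106.6 - j0.4187) = 0.03549 + j0.1068 A.
Step 7 — Convert to polar: |I| = 0.1126 A, ∠I = 71.6°.

I = 0.1126∠71.6° A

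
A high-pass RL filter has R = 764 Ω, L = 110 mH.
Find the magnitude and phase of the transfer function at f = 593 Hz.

Step 1 — Angular frequency: ω = 2π·593 = 3726 rad/s.
Step 2 — Transfer function: H(jω) = jωL/(R + jωL).
Step 3 — Numerator jωL = j·409.9; denominator R + jωL = 764 + j409.9.
Step 4 — H = 0.2235 + j0.4166.
Step 5 — Magnitude: |H| = 0.4727 (-6.5 dB); phase: φ = 61.8°.

|H| = 0.4727 (-6.5 dB), φ = 61.8°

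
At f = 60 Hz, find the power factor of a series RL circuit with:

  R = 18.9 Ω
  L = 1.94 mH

Step 1 — Angular frequency: ω = 2π·f = 2π·60 = 377 rad/s.
Step 2 — Component impedances:
  R: Z = R = 18.9 Ω
  L: Z = jωL = j·377·0.00194 = 0 + j0.7314 Ω
Step 3 — Series combination: Z_total = R + L = 18.9 + j0.7314 Ω = 18.91∠2.2° Ω.
Step 4 — Power factor: PF = cos(φ) = Re(Z)/|Z| = 18.9/18.914 = 0.9993.
Step 5 — Type: Im(Z) = 0.7314 ⇒ lagging (phase φ = 2.2°).

PF = 0.9993 (lagging, φ = 2.2°)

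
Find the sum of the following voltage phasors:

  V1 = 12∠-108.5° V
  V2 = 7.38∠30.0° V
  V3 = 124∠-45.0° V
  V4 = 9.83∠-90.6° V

Step 1 — Convert each phasor to rectangular form:
  V1 = 12·(cos(-108.5°) + j·sin(-108.5°)) = -3.808 - j11.38 V
  V2 = 7.38·(cos(30.0°) + j·sin(30.0°)) = 6.391 + j3.69 V
  V3 = 124·(cos(-45.0°) + j·sin(-45.0°)) = 87.68 - j87.68 V
  V4 = 9.83·(cos(-90.6°) + j·sin(-90.6°)) = -0.1029 - j9.829 V
Step 2 — Sum components: V_total = 90.16 - j105.2 V.
Step 3 — Convert to polar: |V_total| = 138.6 V, ∠V_total = -49.4°.

V_total = 138.6∠-49.4° V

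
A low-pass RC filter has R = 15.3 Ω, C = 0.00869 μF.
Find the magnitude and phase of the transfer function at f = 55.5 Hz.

Step 1 — Angular frequency: ω = 2π·55.5 = 348.7 rad/s.
Step 2 — Transfer function: H(jω) = 1/(1 + jωRC).
Step 3 — Denominator: 1 + jωRC = 1 + j·348.7·15.3·8.69e-09 = 1 + j4.636e-05.
Step 4 — H = 1 - j4.636e-05.
Step 5 — Magnitude: |H| = 1 (-0.0 dB); phase: φ = -0.0°.

|H| = 1 (-0.0 dB), φ = -0.0°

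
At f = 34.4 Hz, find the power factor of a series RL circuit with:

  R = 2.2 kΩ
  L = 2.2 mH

Step 1 — Angular frequency: ω = 2π·f = 2π·34.4 = 216.1 rad/s.
Step 2 — Component impedances:
  R: Z = R = 2200 Ω
  L: Z = jωL = j·216.1·0.0022 = 0 + j0.4755 Ω
Step 3 — Series combination: Z_total = R + L = 2200 + j0.4755 Ω = 2200∠0.0° Ω.
Step 4 — Power factor: PF = cos(φ) = Re(Z)/|Z| = 2200/2200 = 1.
Step 5 — Type: Im(Z) = 0.4755 ⇒ lagging (phase φ = 0.0°).

PF = 1 (lagging, φ = 0.0°)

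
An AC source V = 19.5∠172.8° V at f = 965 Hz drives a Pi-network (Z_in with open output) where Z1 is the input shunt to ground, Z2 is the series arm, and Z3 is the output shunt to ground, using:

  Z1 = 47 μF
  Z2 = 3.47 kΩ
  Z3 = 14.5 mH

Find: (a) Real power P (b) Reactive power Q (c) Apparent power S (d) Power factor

Step 1 — Angular frequency: ω = 2π·f = 2π·965 = 6063 rad/s.
Step 2 — Component impedances:
  Z1: Z = 1/(jωC) = -j/(ω·C) = 0 - j3.509 Ω
  Z2: Z = R = 3470 Ω
  Z3: Z = jωL = j·6063·0.0145 = 0 + j87.92 Ω
Step 3 — With open output, the series arm Z2 and the output shunt Z3 appear in series to ground: Z2 + Z3 = 3470 + j87.92 Ω.
Step 4 — Parallel with input shunt Z1: Z_in = Z1 || (Z2 + Z3) = 0.003547 - j3.509 Ω = 3.509∠-89.9° Ω.
Step 5 — Source phasor: V = 19.5∠172.8° V = -19.35 + j2.444 V.
Step 6 — Current: I = V / Z = -0.702 - j5.512 A = 5.557∠-97.3° A.
Step 7 — Complex power: S = V·I* = 0.1095 - j108.4 VA.
Step 8 — Real power: P = Re(S) = 0.1095 W.
Step 9 — Reactive power: Q = Im(S) = -108.4 VAR.
Step 10 — Apparent power: |S| = 108.4 VA.
Step 11 — Power factor: PF = P/|S| = 0.001011 (leading).

(a) P = 0.1095 W  (b) Q = -108.4 VAR  (c) S = 108.4 VA  (d) PF = 0.001011 (leading)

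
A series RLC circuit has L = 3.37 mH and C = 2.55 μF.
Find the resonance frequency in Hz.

Step 1 — Resonance condition Im(Z)=0 gives ω₀ = 1/√(LC).
Step 2 — ω₀ = 1/√(0.00337·2.55e-06) = 1.079e+04 rad/s.
Step 3 — f₀ = ω₀/(2π) = 1717 Hz.

f₀ = 1717 Hz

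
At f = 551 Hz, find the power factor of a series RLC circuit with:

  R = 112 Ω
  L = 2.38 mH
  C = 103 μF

Step 1 — Angular frequency: ω = 2π·f = 2π·551 = 3462 rad/s.
Step 2 — Component impedances:
  R: Z = R = 112 Ω
  L: Z = jωL = j·3462·0.00238 = 0 + j8.24 Ω
  C: Z = 1/(jωC) = -j/(ω·C) = 0 - j2.804 Ω
Step 3 — Series combination: Z_total = R + L + C = 112 + j5.435 Ω = 112.1∠2.8° Ω.
Step 4 — Power factor: PF = cos(φ) = Re(Z)/|Z| = 112/112.13 = 0.9988.
Step 5 — Type: Im(Z) = 5.435 ⇒ lagging (phase φ = 2.8°).

PF = 0.9988 (lagging, φ = 2.8°)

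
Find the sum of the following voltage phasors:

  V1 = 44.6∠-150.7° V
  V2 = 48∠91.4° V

Step 1 — Convert each phasor to rectangular form:
  V1 = 44.6·(cos(-150.7°) + j·sin(-150.7°)) = -38.89 - j21.83 V
  V2 = 48·(cos(91.4°) + j·sin(91.4°)) = -1.173 + j47.99 V
Step 2 — Sum components: V_total = -40.07 + j26.16 V.
Step 3 — Convert to polar: |V_total| = 47.85 V, ∠V_total = 146.9°.

V_total = 47.85∠146.9° V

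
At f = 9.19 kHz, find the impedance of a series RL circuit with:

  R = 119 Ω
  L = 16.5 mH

Step 1 — Angular frequency: ω = 2π·f = 2π·9190 = 5.774e+04 rad/s.
Step 2 — Component impedances:
  R: Z = R = 119 Ω
  L: Z = jωL = j·5.774e+04·0.0165 = 0 + j952.8 Ω
Step 3 — Series combination: Z_total = R + L = 119 + j952.8 Ω = 960.2∠82.9° Ω.

Z = 119 + j952.8 Ω = 960.2∠82.9° Ω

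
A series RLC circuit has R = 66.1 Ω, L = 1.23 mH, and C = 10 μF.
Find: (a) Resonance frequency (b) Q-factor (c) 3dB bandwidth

Step 1 — Resonance: ω₀ = 1/√(LC) = 1/√(0.00123·1e-05) = 9017 rad/s.
Step 2 — f₀ = ω₀/(2π) = 1435 Hz.
Step 3 — Series Q: Q = ω₀L/R = 9017·0.00123/66.1 = 0.1678.
Step 4 — Bandwidth: Δω = ω₀/Q = 5.374e+04 rad/s; BW = Δω/(2π) = 8553 Hz.

(a) f₀ = 1435 Hz  (b) Q = 0.1678  (c) BW = 8553 Hz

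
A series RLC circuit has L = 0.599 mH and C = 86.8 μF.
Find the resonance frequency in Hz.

Step 1 — Resonance condition Im(Z)=0 gives ω₀ = 1/√(LC).
Step 2 — ω₀ = 1/√(0.000599·8.68e-05) = 4386 rad/s.
Step 3 — f₀ = ω₀/(2π) = 698 Hz.

f₀ = 698 Hz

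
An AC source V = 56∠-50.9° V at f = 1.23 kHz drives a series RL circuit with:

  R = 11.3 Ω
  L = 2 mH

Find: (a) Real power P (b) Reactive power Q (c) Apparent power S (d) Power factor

Step 1 — Angular frequency: ω = 2π·f = 2π·1230 = 7728 rad/s.
Step 2 — Component impedances:
  R: Z = R = 11.3 Ω
  L: Z = jωL = j·7728·0.002 = 0 + j15.46 Ω
Step 3 — Series combination: Z_total = R + L = 11.3 + j15.46 Ω = 19.15∠53.8° Ω.
Step 4 — Source phasor: V = 56∠-50.9° V = 35.32 - j43.46 V.
Step 5 — Current: I = V / Z = -0.7437 - j2.829 A = 2.925∠-104.7° A.
Step 6 — Complex power: S = V·I* = 96.66 + j132.2 VA.
Step 7 — Real power: P = Re(S) = 96.66 W.
Step 8 — Reactive power: Q = Im(S) = 132.2 VAR.
Step 9 — Apparent power: |S| = 163.8 VA.
Step 10 — Power factor: PF = P/|S| = 0.5902 (lagging).

(a) P = 96.66 W  (b) Q = 132.2 VAR  (c) S = 163.8 VA  (d) PF = 0.5902 (lagging)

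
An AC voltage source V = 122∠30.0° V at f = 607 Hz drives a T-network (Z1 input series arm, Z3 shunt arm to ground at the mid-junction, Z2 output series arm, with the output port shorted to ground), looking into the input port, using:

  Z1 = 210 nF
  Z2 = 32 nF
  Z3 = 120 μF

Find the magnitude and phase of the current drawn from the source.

Step 1 — Angular frequency: ω = 2π·f = 2π·607 = 3814 rad/s.
Step 2 — Component impedances:
  Z1: Z = 1/(jωC) = -j/(ω·C) = 0 - j1249 Ω
  Z2: Z = 1/(jωC) = -j/(ω·C) = 0 - j8194 Ω
  Z3: Z = 1/(jωC) = -j/(ω·C) = 0 - j2.185 Ω
Step 3 — With the output port shorted to ground, the output series arm Z2 runs from the junction to ground; the shunt arm Z3 also runs from the junction to ground. They appear in parallel: Z3 || Z2 = 0 - j2.184 Ω.
Step 4 — Series with input arm Z1: Z_in = Z1 + (Z3 || Z2) = 0 - j1251 Ω = 1251∠-90.0° Ω.
Step 5 — Source phasor: V = 122∠30.0° V = 105.7 + j61 V.
Step 6 — Ohm's law: I = V / Z_total = (105.7 + j61) / (0 - j1251) = -0.04877 + j0.08447 A.
Step 7 — Convert to polar: |I| = 0.09754 A, ∠I = 120.0°.

I = 0.09754∠120.0° A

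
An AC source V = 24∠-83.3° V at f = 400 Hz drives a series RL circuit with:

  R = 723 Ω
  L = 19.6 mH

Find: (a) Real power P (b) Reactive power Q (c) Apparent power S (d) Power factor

Step 1 — Angular frequency: ω = 2π·f = 2π·400 = 2513 rad/s.
Step 2 — Component impedances:
  R: Z = R = 723 Ω
  L: Z = jωL = j·2513·0.0196 = 0 + j49.26 Ω
Step 3 — Series combination: Z_total = R + L = 723 + j49.26 Ω = 724.7∠3.9° Ω.
Step 4 — Source phasor: V = 24∠-83.3° V = 2.8 - j23.84 V.
Step 5 — Current: I = V / Z = 0.001619 - j0.03308 A = 0.03312∠-87.2° A.
Step 6 — Complex power: S = V·I* = 0.793 + j0.05403 VA.
Step 7 — Real power: P = Re(S) = 0.793 W.
Step 8 — Reactive power: Q = Im(S) = 0.05403 VAR.
Step 9 — Apparent power: |S| = 0.7948 VA.
Step 10 — Power factor: PF = P/|S| = 0.9977 (lagging).

(a) P = 0.793 W  (b) Q = 0.05403 VAR  (c) S = 0.7948 VA  (d) PF = 0.9977 (lagging)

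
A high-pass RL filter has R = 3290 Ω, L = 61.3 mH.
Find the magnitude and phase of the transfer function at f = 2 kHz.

Step 1 — Angular frequency: ω = 2π·2000 = 1.257e+04 rad/s.
Step 2 — Transfer function: H(jω) = jωL/(R + jωL).
Step 3 — Numerator jωL = j·770.3; denominator R + jωL = 3290 + j770.3.
Step 4 — H = 0.05197 + j0.222.
Step 5 — Magnitude: |H| = 0.228 (-12.8 dB); phase: φ = 76.8°.

|H| = 0.228 (-12.8 dB), φ = 76.8°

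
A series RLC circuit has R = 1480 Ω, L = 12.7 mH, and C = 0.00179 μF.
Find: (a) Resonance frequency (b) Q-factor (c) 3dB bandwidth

Step 1 — Resonance: ω₀ = 1/√(LC) = 1/√(0.0127·1.79e-09) = 2.097e+05 rad/s.
Step 2 — f₀ = ω₀/(2π) = 3.338e+04 Hz.
Step 3 — Series Q: Q = ω₀L/R = 2.097e+05·0.0127/1480 = 1.8.
Step 4 — Bandwidth: Δω = ω₀/Q = 1.165e+05 rad/s; BW = Δω/(2π) = 1.855e+04 Hz.

(a) f₀ = 3.338e+04 Hz  (b) Q = 1.8  (c) BW = 1.855e+04 Hz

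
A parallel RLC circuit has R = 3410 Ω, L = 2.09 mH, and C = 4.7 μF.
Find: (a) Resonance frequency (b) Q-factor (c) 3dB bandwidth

Step 1 — Resonance: ω₀ = 1/√(LC) = 1/√(0.00209·4.7e-06) = 1.009e+04 rad/s.
Step 2 — f₀ = ω₀/(2π) = 1606 Hz.
Step 3 — Parallel Q: Q = R/(ω₀L) = 3410/(1.009e+04·0.00209) = 161.7.
Step 4 — Bandwidth: Δω = ω₀/Q = 62.39 rad/s; BW = Δω/(2π) = 9.93 Hz.

(a) f₀ = 1606 Hz  (b) Q = 161.7  (c) BW = 9.93 Hz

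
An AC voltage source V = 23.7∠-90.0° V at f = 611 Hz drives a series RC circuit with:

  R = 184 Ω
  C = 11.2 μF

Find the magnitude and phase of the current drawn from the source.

Step 1 — Angular frequency: ω = 2π·f = 2π·611 = 3839 rad/s.
Step 2 — Component impedances:
  R: Z = R = 184 Ω
  C: Z = 1/(jωC) = -j/(ω·C) = 0 - j23.26 Ω
Step 3 — Series combination: Z_total = R + C = 184 - j23.26 Ω = 185.5∠-7.2° Ω.
Step 4 — Source phasor: V = 23.7∠-90.0° V = 0 - j23.7 V.
Step 5 — Ohm's law: I = V / Z_total = (0 - j23.7) / (184 - j23.26) = 0.01602 - j0.1268 A.
Step 6 — Convert to polar: |I| = 0.1278 A, ∠I = -82.8°.

I = 0.1278∠-82.8° A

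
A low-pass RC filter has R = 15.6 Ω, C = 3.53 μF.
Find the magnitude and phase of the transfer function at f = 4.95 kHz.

Step 1 — Angular frequency: ω = 2π·4950 = 3.11e+04 rad/s.
Step 2 — Transfer function: H(jω) = 1/(1 + jωRC).
Step 3 — Denominator: 1 + jωRC = 1 + j·3.11e+04·15.6·3.53e-06 = 1 + j1.713.
Step 4 — H = 0.2542 - j0.4354.
Step 5 — Magnitude: |H| = 0.5042 (-5.9 dB); phase: φ = -59.7°.

|H| = 0.5042 (-5.9 dB), φ = -59.7°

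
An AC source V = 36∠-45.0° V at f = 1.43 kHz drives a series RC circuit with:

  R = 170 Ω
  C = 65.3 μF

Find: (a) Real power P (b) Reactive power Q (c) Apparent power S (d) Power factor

Step 1 — Angular frequency: ω = 2π·f = 2π·1430 = 8985 rad/s.
Step 2 — Component impedances:
  R: Z = R = 170 Ω
  C: Z = 1/(jωC) = -j/(ω·C) = 0 - j1.704 Ω
Step 3 — Series combination: Z_total = R + C = 170 - j1.704 Ω = 170∠-0.6° Ω.
Step 4 — Source phasor: V = 36∠-45.0° V = 25.46 - j25.46 V.
Step 5 — Current: I = V / Z = 0.1512 - j0.1482 A = 0.2118∠-44.4° A.
Step 6 — Complex power: S = V·I* = 7.623 - j0.07642 VA.
Step 7 — Real power: P = Re(S) = 7.623 W.
Step 8 — Reactive power: Q = Im(S) = -0.07642 VAR.
Step 9 — Apparent power: |S| = 7.623 VA.
Step 10 — Power factor: PF = P/|S| = 0.9999 (leading).

(a) P = 7.623 W  (b) Q = -0.07642 VAR  (c) S = 7.623 VA  (d) PF = 0.9999 (leading)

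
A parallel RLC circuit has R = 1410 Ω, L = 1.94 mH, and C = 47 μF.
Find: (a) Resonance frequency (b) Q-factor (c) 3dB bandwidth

Step 1 — Resonance: ω₀ = 1/√(LC) = 1/√(0.00194·4.7e-05) = 3312 rad/s.
Step 2 — f₀ = ω₀/(2π) = 527.1 Hz.
Step 3 — Parallel Q: Q = R/(ω₀L) = 1410/(3312·0.00194) = 219.5.
Step 4 — Bandwidth: Δω = ω₀/Q = 15.09 rad/s; BW = Δω/(2π) = 2.402 Hz.

(a) f₀ = 527.1 Hz  (b) Q = 219.5  (c) BW = 2.402 Hz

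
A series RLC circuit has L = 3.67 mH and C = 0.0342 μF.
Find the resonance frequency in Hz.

Step 1 — Resonance condition Im(Z)=0 gives ω₀ = 1/√(LC).
Step 2 — ω₀ = 1/√(0.00367·3.42e-08) = 8.926e+04 rad/s.
Step 3 — f₀ = ω₀/(2π) = 1.421e+04 Hz.

f₀ = 1.421e+04 Hz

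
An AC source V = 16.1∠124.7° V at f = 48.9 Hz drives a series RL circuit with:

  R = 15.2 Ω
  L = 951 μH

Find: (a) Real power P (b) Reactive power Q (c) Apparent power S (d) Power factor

Step 1 — Angular frequency: ω = 2π·f = 2π·48.9 = 307.2 rad/s.
Step 2 — Component impedances:
  R: Z = R = 15.2 Ω
  L: Z = jωL = j·307.2·0.000951 = 0 + j0.2922 Ω
Step 3 — Series combination: Z_total = R + L = 15.2 + j0.2922 Ω = 15.2∠1.1° Ω.
Step 4 — Source phasor: V = 16.1∠124.7° V = -9.165 + j13.24 V.
Step 5 — Current: I = V / Z = -0.586 + j0.8821 A = 1.059∠123.6° A.
Step 6 — Complex power: S = V·I* = 17.05 + j0.3277 VA.
Step 7 — Real power: P = Re(S) = 17.05 W.
Step 8 — Reactive power: Q = Im(S) = 0.3277 VAR.
Step 9 — Apparent power: |S| = 17.05 VA.
Step 10 — Power factor: PF = P/|S| = 0.9998 (lagging).

(a) P = 17.05 W  (b) Q = 0.3277 VAR  (c) S = 17.05 VA  (d) PF = 0.9998 (lagging)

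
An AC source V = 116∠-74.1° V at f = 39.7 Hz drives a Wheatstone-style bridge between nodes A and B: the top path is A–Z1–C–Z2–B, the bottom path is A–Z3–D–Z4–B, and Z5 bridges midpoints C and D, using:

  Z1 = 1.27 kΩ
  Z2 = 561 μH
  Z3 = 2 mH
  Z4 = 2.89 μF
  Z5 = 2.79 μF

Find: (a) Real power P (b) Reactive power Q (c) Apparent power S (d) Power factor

Step 1 — Angular frequency: ω = 2π·f = 2π·39.7 = 249.4 rad/s.
Step 2 — Component impedances:
  Z1: Z = R = 1270 Ω
  Z2: Z = jωL = j·249.4·0.000561 = 0 + j0.1399 Ω
  Z3: Z = jωL = j·249.4·0.002 = 0 + j0.4989 Ω
  Z4: Z = 1/(jωC) = -j/(ω·C) = 0 - j1387 Ω
  Z5: Z = 1/(jωC) = -j/(ω·C) = 0 - j1437 Ω
Step 3 — Bridge requires nodal analysis (the Z5 bridge couples midpoints C and D, so the two paths cannot be reduced to a simple series/parallel combination). Setting node B to ground and injecting 1 A at node A, the 3-node admittance system at A, C, D solves to V_A = Z_AB = 299.4 - j539 Ω = 616.6∠-60.9° Ω.
Step 4 — Source phasor: V = 116∠-74.1° V = 31.78 - j111.6 V.
Step 5 — Current: I = V / Z = 0.1832 - j0.0428 A = 0.1881∠-13.2° A.
Step 6 — Complex power: S = V·I* = 10.6 - j19.08 VA.
Step 7 — Real power: P = Re(S) = 10.6 W.
Step 8 — Reactive power: Q = Im(S) = -19.08 VAR.
Step 9 — Apparent power: |S| = 21.82 VA.
Step 10 — Power factor: PF = P/|S| = 0.4856 (leading).

(a) P = 10.6 W  (b) Q = -19.08 VAR  (c) S = 21.82 VA  (d) PF = 0.4856 (leading)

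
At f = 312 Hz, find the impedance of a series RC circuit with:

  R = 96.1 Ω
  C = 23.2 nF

Step 1 — Angular frequency: ω = 2π·f = 2π·312 = 1960 rad/s.
Step 2 — Component impedances:
  R: Z = R = 96.1 Ω
  C: Z = 1/(jωC) = -j/(ω·C) = 0 - j2.199e+04 Ω
Step 3 — Series combination: Z_total = R + C = 96.1 - j2.199e+04 Ω = 2.199e+04∠-89.7° Ω.

Z = 96.1 - j2.199e+04 Ω = 2.199e+04∠-89.7° Ω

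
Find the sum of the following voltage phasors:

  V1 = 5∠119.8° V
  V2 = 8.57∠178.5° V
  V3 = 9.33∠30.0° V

Step 1 — Convert each phasor to rectangular form:
  V1 = 5·(cos(119.8°) + j·sin(119.8°)) = -2.485 + j4.339 V
  V2 = 8.57·(cos(178.5°) + j·sin(178.5°)) = -8.567 + j0.2243 V
  V3 = 9.33·(cos(30.0°) + j·sin(30.0°)) = 8.08 + j4.665 V
Step 2 — Sum components: V_total = -2.972 + j9.228 V.
Step 3 — Convert to polar: |V_total| = 9.695 V, ∠V_total = 107.9°.

V_total = 9.695∠107.9° V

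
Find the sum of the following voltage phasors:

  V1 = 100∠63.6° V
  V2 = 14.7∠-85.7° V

Step 1 — Convert each phasor to rectangular form:
  V1 = 100·(cos(63.6°) + j·sin(63.6°)) = 44.46 + j89.57 V
  V2 = 14.7·(cos(-85.7°) + j·sin(-85.7°)) = 1.102 - j14.66 V
Step 2 — Sum components: V_total = 45.57 + j74.91 V.
Step 3 — Convert to polar: |V_total| = 87.68 V, ∠V_total = 58.7°.

V_total = 87.68∠58.7° V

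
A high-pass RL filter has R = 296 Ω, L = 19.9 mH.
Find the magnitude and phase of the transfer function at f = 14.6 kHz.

Step 1 — Angular frequency: ω = 2π·1.46e+04 = 9.173e+04 rad/s.
Step 2 — Transfer function: H(jω) = jωL/(R + jωL).
Step 3 — Numerator jωL = j·1826; denominator R + jωL = 296 + j1826.
Step 4 — H = 0.9744 + j0.158.
Step 5 — Magnitude: |H| = 0.9871 (-0.1 dB); phase: φ = 9.2°.

|H| = 0.9871 (-0.1 dB), φ = 9.2°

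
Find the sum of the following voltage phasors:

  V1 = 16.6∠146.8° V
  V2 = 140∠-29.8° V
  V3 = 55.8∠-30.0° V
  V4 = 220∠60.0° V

Step 1 — Convert each phasor to rectangular form:
  V1 = 16.6·(cos(146.8°) + j·sin(146.8°)) = -13.89 + j9.09 V
  V2 = 140·(cos(-29.8°) + j·sin(-29.8°)) = 121.5 - j69.58 V
  V3 = 55.8·(cos(-30.0°) + j·sin(-30.0°)) = 48.32 - j27.9 V
  V4 = 220·(cos(60.0°) + j·sin(60.0°)) = 110 + j190.5 V
Step 2 — Sum components: V_total = 265.9 + j102.1 V.
Step 3 — Convert to polar: |V_total| = 284.9 V, ∠V_total = 21.0°.

V_total = 284.9∠21.0° V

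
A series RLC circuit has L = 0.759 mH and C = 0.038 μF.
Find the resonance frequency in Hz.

Step 1 — Resonance condition Im(Z)=0 gives ω₀ = 1/√(LC).
Step 2 — ω₀ = 1/√(0.000759·3.8e-08) = 1.862e+05 rad/s.
Step 3 — f₀ = ω₀/(2π) = 2.964e+04 Hz.

f₀ = 2.964e+04 Hz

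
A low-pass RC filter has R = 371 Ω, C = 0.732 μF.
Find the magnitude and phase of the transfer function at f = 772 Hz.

Step 1 — Angular frequency: ω = 2π·772 = 4851 rad/s.
Step 2 — Transfer function: H(jω) = 1/(1 + jωRC).
Step 3 — Denominator: 1 + jωRC = 1 + j·4851·371·7.32e-07 = 1 + j1.317.
Step 4 — H = 0.3656 - j0.4816.
Step 5 — Magnitude: |H| = 0.6046 (-4.4 dB); phase: φ = -52.8°.

|H| = 0.6046 (-4.4 dB), φ = -52.8°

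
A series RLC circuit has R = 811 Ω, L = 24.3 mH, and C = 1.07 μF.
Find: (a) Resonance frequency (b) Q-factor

Step 1 — Resonance condition Im(Z)=0 gives ω₀ = 1/√(LC).
Step 2 — ω₀ = 1/√(0.0243·1.07e-06) = 6202 rad/s.
Step 3 — f₀ = ω₀/(2π) = 987 Hz.
Step 4 — Series Q: Q = ω₀L/R = 6202·0.0243/811 = 0.1858.

(a) f₀ = 987 Hz  (b) Q = 0.1858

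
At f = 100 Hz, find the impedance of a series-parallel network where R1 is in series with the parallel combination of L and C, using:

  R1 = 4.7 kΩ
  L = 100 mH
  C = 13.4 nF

Step 1 — Angular frequency: ω = 2π·f = 2π·100 = 628.3 rad/s.
Step 2 — Component impedances:
  R1: Z = R = 4700 Ω
  L: Z = jωL = j·628.3·0.1 = 0 + j62.83 Ω
  C: Z = 1/(jωC) = -j/(ω·C) = 0 - j1.188e+05 Ω
Step 3 — Parallel branch: L || C = 1/(1/L + 1/C) = 0 + j62.87 Ω.
Step 4 — Series with R1: Z_total = R1 + (L || C) = 4700 + j62.87 Ω = 4700∠0.8° Ω.

Z = 4700 + j62.87 Ω = 4700∠0.8° Ω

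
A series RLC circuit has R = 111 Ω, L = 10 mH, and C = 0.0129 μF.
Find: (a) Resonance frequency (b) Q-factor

Step 1 — Resonance condition Im(Z)=0 gives ω₀ = 1/√(LC).
Step 2 — ω₀ = 1/√(0.01·1.29e-08) = 8.805e+04 rad/s.
Step 3 — f₀ = ω₀/(2π) = 1.401e+04 Hz.
Step 4 — Series Q: Q = ω₀L/R = 8.805e+04·0.01/111 = 7.932.

(a) f₀ = 1.401e+04 Hz  (b) Q = 7.932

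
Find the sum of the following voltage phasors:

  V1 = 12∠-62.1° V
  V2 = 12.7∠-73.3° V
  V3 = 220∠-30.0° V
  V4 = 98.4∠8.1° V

Step 1 — Convert each phasor to rectangular form:
  V1 = 12·(cos(-62.1°) + j·sin(-62.1°)) = 5.615 - j10.61 V
  V2 = 12.7·(cos(-73.3°) + j·sin(-73.3°)) = 3.649 - j12.16 V
  V3 = 220·(cos(-30.0°) + j·sin(-30.0°)) = 190.5 - j110 V
  V4 = 98.4·(cos(8.1°) + j·sin(8.1°)) = 97.42 + j13.86 V
Step 2 — Sum components: V_total = 297.2 - j118.9 V.
Step 3 — Convert to polar: |V_total| = 320.1 V, ∠V_total = -21.8°.

V_total = 320.1∠-21.8° V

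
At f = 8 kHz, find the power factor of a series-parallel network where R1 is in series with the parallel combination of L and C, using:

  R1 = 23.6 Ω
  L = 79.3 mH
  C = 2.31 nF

Step 1 — Angular frequency: ω = 2π·f = 2π·8000 = 5.027e+04 rad/s.
Step 2 — Component impedances:
  R1: Z = R = 23.6 Ω
  L: Z = jωL = j·5.027e+04·0.0793 = 0 + j3986 Ω
  C: Z = 1/(jωC) = -j/(ω·C) = 0 - j8612 Ω
Step 3 — Parallel branch: L || C = 1/(1/L + 1/C) = 0 + j7421 Ω.
Step 4 — Series with R1: Z_total = R1 + (L || C) = 23.6 + j7421 Ω = 7421∠89.8° Ω.
Step 5 — Power factor: PF = cos(φ) = Re(Z)/|Z| = 23.6/7421 = 0.00318.
Step 6 — Type: Im(Z) = 7421 ⇒ lagging (phase φ = 89.8°).

PF = 0.00318 (lagging, φ = 89.8°)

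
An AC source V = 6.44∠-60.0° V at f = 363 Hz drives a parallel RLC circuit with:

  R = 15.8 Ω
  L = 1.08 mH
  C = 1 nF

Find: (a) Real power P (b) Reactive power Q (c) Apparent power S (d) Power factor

Step 1 — Angular frequency: ω = 2π·f = 2π·363 = 2281 rad/s.
Step 2 — Component impedances:
  R: Z = R = 15.8 Ω
  L: Z = jωL = j·2281·0.00108 = 0 + j2.463 Ω
  C: Z = 1/(jωC) = -j/(ω·C) = 0 - j4.384e+05 Ω
Step 3 — Parallel combination: 1/Z_total = 1/R + 1/L + 1/C; Z_total = 0.3749 + j2.405 Ω = 2.434∠81.1° Ω.
Step 4 — Source phasor: V = 6.44∠-60.0° V = 3.22 - j5.577 V.
Step 5 — Current: I = V / Z = -2.06 - j1.66 A = 2.646∠-141.1° A.
Step 6 — Complex power: S = V·I* = 2.625 + j16.84 VA.
Step 7 — Real power: P = Re(S) = 2.625 W.
Step 8 — Reactive power: Q = Im(S) = 16.84 VAR.
Step 9 — Apparent power: |S| = 17.04 VA.
Step 10 — Power factor: PF = P/|S| = 0.154 (lagging).

(a) P = 2.625 W  (b) Q = 16.84 VAR  (c) S = 17.04 VA  (d) PF = 0.154 (lagging)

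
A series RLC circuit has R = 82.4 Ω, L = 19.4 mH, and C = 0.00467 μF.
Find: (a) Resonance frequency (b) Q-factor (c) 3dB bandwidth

Step 1 — Resonance: ω₀ = 1/√(LC) = 1/√(0.0194·4.67e-09) = 1.051e+05 rad/s.
Step 2 — f₀ = ω₀/(2π) = 1.672e+04 Hz.
Step 3 — Series Q: Q = ω₀L/R = 1.051e+05·0.0194/82.4 = 24.74.
Step 4 — Bandwidth: Δω = ω₀/Q = 4247 rad/s; BW = Δω/(2π) = 676 Hz.

(a) f₀ = 1.672e+04 Hz  (b) Q = 24.74  (c) BW = 676 Hz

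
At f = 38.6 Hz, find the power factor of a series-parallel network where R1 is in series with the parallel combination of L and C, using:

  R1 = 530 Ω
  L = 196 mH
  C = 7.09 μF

Step 1 — Angular frequency: ω = 2π·f = 2π·38.6 = 242.5 rad/s.
Step 2 — Component impedances:
  R1: Z = R = 530 Ω
  L: Z = jωL = j·242.5·0.196 = 0 + j47.54 Ω
  C: Z = 1/(jωC) = -j/(ω·C) = 0 - j581.5 Ω
Step 3 — Parallel branch: L || C = 1/(1/L + 1/C) = 0 + j51.77 Ω.
Step 4 — Series with R1: Z_total = R1 + (L || C) = 530 + j51.77 Ω = 532.5∠5.6° Ω.
Step 5 — Power factor: PF = cos(φ) = Re(Z)/|Z| = 530/532.5 = 0.9953.
Step 6 — Type: Im(Z) = 51.77 ⇒ lagging (phase φ = 5.6°).

PF = 0.9953 (lagging, φ = 5.6°)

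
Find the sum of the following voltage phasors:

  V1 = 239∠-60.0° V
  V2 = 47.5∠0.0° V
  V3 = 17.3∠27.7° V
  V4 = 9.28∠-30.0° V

Step 1 — Convert each phasor to rectangular form:
  V1 = 239·(cos(-60.0°) + j·sin(-60.0°)) = 119.5 - j207 V
  V2 = 47.5·(cos(0.0°) + j·sin(0.0°)) = 47.5 V
  V3 = 17.3·(cos(27.7°) + j·sin(27.7°)) = 15.32 + j8.042 V
  V4 = 9.28·(cos(-30.0°) + j·sin(-30.0°)) = 8.037 - j4.64 V
Step 2 — Sum components: V_total = 190.4 - j203.6 V.
Step 3 — Convert to polar: |V_total| = 278.7 V, ∠V_total = -46.9°.

V_total = 278.7∠-46.9° V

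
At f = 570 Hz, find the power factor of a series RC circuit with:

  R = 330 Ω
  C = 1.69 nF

Step 1 — Angular frequency: ω = 2π·f = 2π·570 = 3581 rad/s.
Step 2 — Component impedances:
  R: Z = R = 330 Ω
  C: Z = 1/(jωC) = -j/(ω·C) = 0 - j1.652e+05 Ω
Step 3 — Series combination: Z_total = R + C = 330 - j1.652e+05 Ω = 1.652e+05∠-89.9° Ω.
Step 4 — Power factor: PF = cos(φ) = Re(Z)/|Z| = 330/1.6522e+05 = 0.001997.
Step 5 — Type: Im(Z) = -1.652e+05 ⇒ leading (phase φ = -89.9°).

PF = 0.001997 (leading, φ = -89.9°)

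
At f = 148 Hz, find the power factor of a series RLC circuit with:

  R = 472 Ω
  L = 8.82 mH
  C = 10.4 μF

Step 1 — Angular frequency: ω = 2π·f = 2π·148 = 929.9 rad/s.
Step 2 — Component impedances:
  R: Z = R = 472 Ω
  L: Z = jωL = j·929.9·0.00882 = 0 + j8.202 Ω
  C: Z = 1/(jωC) = -j/(ω·C) = 0 - j103.4 Ω
Step 3 — Series combination: Z_total = R + L + C = 472 - j95.2 Ω = 481.5∠-11.4° Ω.
Step 4 — Power factor: PF = cos(φ) = Re(Z)/|Z| = 472/481.5 = 0.9803.
Step 5 — Type: Im(Z) = -95.2 ⇒ leading (phase φ = -11.4°).

PF = 0.9803 (leading, φ = -11.4°)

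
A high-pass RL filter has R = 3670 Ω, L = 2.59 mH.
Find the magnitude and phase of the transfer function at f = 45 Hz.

Step 1 — Angular frequency: ω = 2π·45 = 282.7 rad/s.
Step 2 — Transfer function: H(jω) = jωL/(R + jωL).
Step 3 — Numerator jωL = j·0.7323; denominator R + jωL = 3670 + j0.7323.
Step 4 — H = 3.982e-08 + j0.0001995.
Step 5 — Magnitude: |H| = 0.0001995 (-74.0 dB); phase: φ = 90.0°.

|H| = 0.0001995 (-74.0 dB), φ = 90.0°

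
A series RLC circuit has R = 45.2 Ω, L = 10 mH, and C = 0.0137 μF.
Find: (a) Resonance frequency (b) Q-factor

Step 1 — Resonance condition Im(Z)=0 gives ω₀ = 1/√(LC).
Step 2 — ω₀ = 1/√(0.01·1.37e-08) = 8.544e+04 rad/s.
Step 3 — f₀ = ω₀/(2π) = 1.36e+04 Hz.
Step 4 — Series Q: Q = ω₀L/R = 8.544e+04·0.01/45.2 = 18.9.

(a) f₀ = 1.36e+04 Hz  (b) Q = 18.9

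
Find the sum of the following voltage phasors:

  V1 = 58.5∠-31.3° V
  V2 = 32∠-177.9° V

Step 1 — Convert each phasor to rectangular form:
  V1 = 58.5·(cos(-31.3°) + j·sin(-31.3°)) = 49.99 - j30.39 V
  V2 = 32·(cos(-177.9°) + j·sin(-177.9°)) = -31.98 - j1.173 V
Step 2 — Sum components: V_total = 18.01 - j31.56 V.
Step 3 — Convert to polar: |V_total| = 36.34 V, ∠V_total = -60.3°.

V_total = 36.34∠-60.3° V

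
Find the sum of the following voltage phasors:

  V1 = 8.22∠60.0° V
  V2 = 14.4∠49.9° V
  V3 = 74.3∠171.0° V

Step 1 — Convert each phasor to rectangular form:
  V1 = 8.22·(cos(60.0°) + j·sin(60.0°)) = 4.11 + j7.119 V
  V2 = 14.4·(cos(49.9°) + j·sin(49.9°)) = 9.275 + j11.01 V
  V3 = 74.3·(cos(171.0°) + j·sin(171.0°)) = -73.39 + j11.62 V
Step 2 — Sum components: V_total = -60 + j29.76 V.
Step 3 — Convert to polar: |V_total| = 66.97 V, ∠V_total = 153.6°.

V_total = 66.97∠153.6° V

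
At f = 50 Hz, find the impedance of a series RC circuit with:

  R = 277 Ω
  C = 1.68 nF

Step 1 — Angular frequency: ω = 2π·f = 2π·50 = 314.2 rad/s.
Step 2 — Component impedances:
  R: Z = R = 277 Ω
  C: Z = 1/(jωC) = -j/(ω·C) = 0 - j1.895e+06 Ω
Step 3 — Series combination: Z_total = R + C = 277 - j1.895e+06 Ω = 1.895e+06∠-90.0° Ω.

Z = 277 - j1.895e+06 Ω = 1.895e+06∠-90.0° Ω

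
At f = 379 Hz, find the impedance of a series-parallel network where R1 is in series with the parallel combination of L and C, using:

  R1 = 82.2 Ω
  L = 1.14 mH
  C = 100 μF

Step 1 — Angular frequency: ω = 2π·f = 2π·379 = 2381 rad/s.
Step 2 — Component impedances:
  R1: Z = R = 82.2 Ω
  L: Z = jωL = j·2381·0.00114 = 0 + j2.715 Ω
  C: Z = 1/(jωC) = -j/(ω·C) = 0 - j4.199 Ω
Step 3 — Parallel branch: L || C = 1/(1/L + 1/C) = 0 + j7.679 Ω.
Step 4 — Series with R1: Z_total = R1 + (L || C) = 82.2 + j7.679 Ω = 82.56∠5.3° Ω.

Z = 82.2 + j7.679 Ω = 82.56∠5.3° Ω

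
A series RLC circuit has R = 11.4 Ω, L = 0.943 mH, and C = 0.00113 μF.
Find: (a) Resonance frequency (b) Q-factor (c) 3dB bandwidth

Step 1 — Resonance condition Im(Z)=0 gives ω₀ = 1/√(LC).
Step 2 — ω₀ = 1/√(0.000943·1.13e-09) = 9.687e+05 rad/s.
Step 3 — f₀ = ω₀/(2π) = 1.542e+05 Hz.
Step 4 — Series Q: Q = ω₀L/R = 9.687e+05·0.000943/11.4 = 80.13.
Step 5 — 3dB bandwidth: Δω = ω₀/Q = 1.209e+04 rad/s; BW = Δω/(2π) = 1924 Hz.

(a) f₀ = 1.542e+05 Hz  (b) Q = 80.13  (c) BW = 1924 Hz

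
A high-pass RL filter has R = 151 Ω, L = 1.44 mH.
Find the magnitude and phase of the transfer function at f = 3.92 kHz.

Step 1 — Angular frequency: ω = 2π·3920 = 2.463e+04 rad/s.
Step 2 — Transfer function: H(jω) = jωL/(R + jωL).
Step 3 — Numerator jωL = j·35.47; denominator R + jωL = 151 + j35.47.
Step 4 — H = 0.05229 + j0.2226.
Step 5 — Magnitude: |H| = 0.2287 (-12.8 dB); phase: φ = 76.8°.

|H| = 0.2287 (-12.8 dB), φ = 76.8°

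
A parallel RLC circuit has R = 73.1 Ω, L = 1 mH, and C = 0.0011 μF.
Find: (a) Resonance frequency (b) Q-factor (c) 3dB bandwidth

Step 1 — Resonance: ω₀ = 1/√(LC) = 1/√(0.001·1.1e-09) = 9.535e+05 rad/s.
Step 2 — f₀ = ω₀/(2π) = 1.517e+05 Hz.
Step 3 — Parallel Q: Q = R/(ω₀L) = 73.1/(9.535e+05·0.001) = 0.07667.
Step 4 — Bandwidth: Δω = ω₀/Q = 1.244e+07 rad/s; BW = Δω/(2π) = 1.979e+06 Hz.

(a) f₀ = 1.517e+05 Hz  (b) Q = 0.07667  (c) BW = 1.979e+06 Hz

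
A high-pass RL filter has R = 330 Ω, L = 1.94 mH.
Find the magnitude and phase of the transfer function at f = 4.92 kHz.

Step 1 — Angular frequency: ω = 2π·4920 = 3.091e+04 rad/s.
Step 2 — Transfer function: H(jω) = jωL/(R + jωL).
Step 3 — Numerator jωL = j·59.97; denominator R + jωL = 330 + j59.97.
Step 4 — H = 0.03197 + j0.1759.
Step 5 — Magnitude: |H| = 0.1788 (-15.0 dB); phase: φ = 79.7°.

|H| = 0.1788 (-15.0 dB), φ = 79.7°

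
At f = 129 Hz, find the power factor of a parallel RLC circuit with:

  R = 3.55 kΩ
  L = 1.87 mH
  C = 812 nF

Step 1 — Angular frequency: ω = 2π·f = 2π·129 = 810.5 rad/s.
Step 2 — Component impedances:
  R: Z = R = 3550 Ω
  L: Z = jωL = j·810.5·0.00187 = 0 + j1.516 Ω
  C: Z = 1/(jωC) = -j/(ω·C) = 0 - j1519 Ω
Step 3 — Parallel combination: 1/Z_total = 1/R + 1/L + 1/C; Z_total = 0.0006484 + j1.517 Ω = 1.517∠90.0° Ω.
Step 4 — Power factor: PF = cos(φ) = Re(Z)/|Z| = 0.0006484/1.517 = 0.0004274.
Step 5 — Type: Im(Z) = 1.517 ⇒ lagging (phase φ = 90.0°).

PF = 0.0004274 (lagging, φ = 90.0°)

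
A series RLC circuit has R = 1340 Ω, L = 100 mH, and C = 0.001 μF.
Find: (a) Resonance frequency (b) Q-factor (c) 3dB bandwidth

Step 1 — Resonance: ω₀ = 1/√(LC) = 1/√(0.1·1e-09) = 1e+05 rad/s.
Step 2 — f₀ = ω₀/(2π) = 1.592e+04 Hz.
Step 3 — Series Q: Q = ω₀L/R = 1e+05·0.1/1340 = 7.463.
Step 4 — Bandwidth: Δω = ω₀/Q = 1.34e+04 rad/s; BW = Δω/(2π) = 2133 Hz.

(a) f₀ = 1.592e+04 Hz  (b) Q = 7.463  (c) BW = 2133 Hz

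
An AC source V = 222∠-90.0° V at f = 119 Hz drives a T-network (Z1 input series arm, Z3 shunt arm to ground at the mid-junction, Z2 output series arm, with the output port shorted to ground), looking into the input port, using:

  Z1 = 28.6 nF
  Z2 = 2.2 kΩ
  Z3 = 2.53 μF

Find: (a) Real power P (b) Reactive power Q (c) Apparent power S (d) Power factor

Step 1 — Angular frequency: ω = 2π·f = 2π·119 = 747.7 rad/s.
Step 2 — Component impedances:
  Z1: Z = 1/(jωC) = -j/(ω·C) = 0 - j4.676e+04 Ω
  Z2: Z = R = 2200 Ω
  Z3: Z = 1/(jωC) = -j/(ω·C) = 0 - j528.6 Ω
Step 3 — With the output port shorted to ground, the output series arm Z2 runs from the junction to ground; the shunt arm Z3 also runs from the junction to ground. They appear in parallel: Z3 || Z2 = 120.1 - j499.8 Ω.
Step 4 — Series with input arm Z1: Z_in = Z1 + (Z3 || Z2) = 120.1 - j4.726e+04 Ω = 4.726e+04∠-89.9° Ω.
Step 5 — Source phasor: V = 222∠-90.0° V = 0 - j222 V.
Step 6 — Current: I = V / Z = 0.004697 - j1.193e-05 A = 0.004697∠-0.1° A.
Step 7 — Complex power: S = V·I* = 0.002649 - j1.043 VA.
Step 8 — Real power: P = Re(S) = 0.002649 W.
Step 9 — Reactive power: Q = Im(S) = -1.043 VAR.
Step 10 — Apparent power: |S| = 1.043 VA.
Step 11 — Power factor: PF = P/|S| = 0.002541 (leading).

(a) P = 0.002649 W  (b) Q = -1.043 VAR  (c) S = 1.043 VA  (d) PF = 0.002541 (leading)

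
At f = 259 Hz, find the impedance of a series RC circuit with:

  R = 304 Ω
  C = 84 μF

Step 1 — Angular frequency: ω = 2π·f = 2π·259 = 1627 rad/s.
Step 2 — Component impedances:
  R: Z = R = 304 Ω
  C: Z = 1/(jωC) = -j/(ω·C) = 0 - j7.315 Ω
Step 3 — Series combination: Z_total = R + C = 304 - j7.315 Ω = 304.1∠-1.4° Ω.

Z = 304 - j7.315 Ω = 304.1∠-1.4° Ω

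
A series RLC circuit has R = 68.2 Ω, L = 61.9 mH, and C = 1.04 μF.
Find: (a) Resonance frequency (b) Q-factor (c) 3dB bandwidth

Step 1 — Resonance: ω₀ = 1/√(LC) = 1/√(0.0619·1.04e-06) = 3941 rad/s.
Step 2 — f₀ = ω₀/(2π) = 627.3 Hz.
Step 3 — Series Q: Q = ω₀L/R = 3941·0.0619/68.2 = 3.577.
Step 4 — Bandwidth: Δω = ω₀/Q = 1102 rad/s; BW = Δω/(2π) = 175.4 Hz.

(a) f₀ = 627.3 Hz  (b) Q = 3.577  (c) BW = 175.4 Hz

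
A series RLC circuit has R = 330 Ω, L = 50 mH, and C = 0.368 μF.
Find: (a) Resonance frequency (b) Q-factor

Step 1 — Resonance condition Im(Z)=0 gives ω₀ = 1/√(LC).
Step 2 — ω₀ = 1/√(0.05·3.68e-07) = 7372 rad/s.
Step 3 — f₀ = ω₀/(2π) = 1173 Hz.
Step 4 — Series Q: Q = ω₀L/R = 7372·0.05/330 = 1.117.

(a) f₀ = 1173 Hz  (b) Q = 1.117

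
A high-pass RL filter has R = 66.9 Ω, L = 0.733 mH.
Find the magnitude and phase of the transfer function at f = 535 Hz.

Step 1 — Angular frequency: ω = 2π·535 = 3362 rad/s.
Step 2 — Transfer function: H(jω) = jωL/(R + jωL).
Step 3 — Numerator jωL = j·2.464; denominator R + jωL = 66.9 + j2.464.
Step 4 — H = 0.001355 + j0.03678.
Step 5 — Magnitude: |H| = 0.03681 (-28.7 dB); phase: φ = 87.9°.

|H| = 0.03681 (-28.7 dB), φ = 87.9°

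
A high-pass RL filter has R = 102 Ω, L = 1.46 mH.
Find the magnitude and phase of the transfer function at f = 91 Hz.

Step 1 — Angular frequency: ω = 2π·91 = 571.8 rad/s.
Step 2 — Transfer function: H(jω) = jωL/(R + jωL).
Step 3 — Numerator jωL = j·0.8348; denominator R + jωL = 102 + j0.8348.
Step 4 — H = 6.698e-05 + j0.008184.
Step 5 — Magnitude: |H| = 0.008184 (-41.7 dB); phase: φ = 89.5°.

|H| = 0.008184 (-41.7 dB), φ = 89.5°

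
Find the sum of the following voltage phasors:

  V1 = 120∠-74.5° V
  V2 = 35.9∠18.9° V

Step 1 — Convert each phasor to rectangular form:
  V1 = 120·(cos(-74.5°) + j·sin(-74.5°)) = 32.07 - j115.6 V
  V2 = 35.9·(cos(18.9°) + j·sin(18.9°)) = 33.96 + j11.63 V
Step 2 — Sum components: V_total = 66.03 - j104 V.
Step 3 — Convert to polar: |V_total| = 123.2 V, ∠V_total = -57.6°.

V_total = 123.2∠-57.6° V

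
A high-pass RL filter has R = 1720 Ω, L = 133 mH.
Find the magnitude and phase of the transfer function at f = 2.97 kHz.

Step 1 — Angular frequency: ω = 2π·2970 = 1.866e+04 rad/s.
Step 2 — Transfer function: H(jω) = jωL/(R + jωL).
Step 3 — Numerator jωL = j·2482; denominator R + jωL = 1720 + j2482.
Step 4 — H = 0.6756 + j0.4682.
Step 5 — Magnitude: |H| = 0.8219 (-1.7 dB); phase: φ = 34.7°.

|H| = 0.8219 (-1.7 dB), φ = 34.7°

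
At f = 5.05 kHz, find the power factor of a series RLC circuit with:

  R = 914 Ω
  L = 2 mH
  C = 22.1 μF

Step 1 — Angular frequency: ω = 2π·f = 2π·5050 = 3.173e+04 rad/s.
Step 2 — Component impedances:
  R: Z = R = 914 Ω
  L: Z = jωL = j·3.173e+04·0.002 = 0 + j63.46 Ω
  C: Z = 1/(jωC) = -j/(ω·C) = 0 - j1.426 Ω
Step 3 — Series combination: Z_total = R + L + C = 914 + j62.03 Ω = 916.1∠3.9° Ω.
Step 4 — Power factor: PF = cos(φ) = Re(Z)/|Z| = 914/916.1 = 0.9977.
Step 5 — Type: Im(Z) = 62.03 ⇒ lagging (phase φ = 3.9°).

PF = 0.9977 (lagging, φ = 3.9°)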